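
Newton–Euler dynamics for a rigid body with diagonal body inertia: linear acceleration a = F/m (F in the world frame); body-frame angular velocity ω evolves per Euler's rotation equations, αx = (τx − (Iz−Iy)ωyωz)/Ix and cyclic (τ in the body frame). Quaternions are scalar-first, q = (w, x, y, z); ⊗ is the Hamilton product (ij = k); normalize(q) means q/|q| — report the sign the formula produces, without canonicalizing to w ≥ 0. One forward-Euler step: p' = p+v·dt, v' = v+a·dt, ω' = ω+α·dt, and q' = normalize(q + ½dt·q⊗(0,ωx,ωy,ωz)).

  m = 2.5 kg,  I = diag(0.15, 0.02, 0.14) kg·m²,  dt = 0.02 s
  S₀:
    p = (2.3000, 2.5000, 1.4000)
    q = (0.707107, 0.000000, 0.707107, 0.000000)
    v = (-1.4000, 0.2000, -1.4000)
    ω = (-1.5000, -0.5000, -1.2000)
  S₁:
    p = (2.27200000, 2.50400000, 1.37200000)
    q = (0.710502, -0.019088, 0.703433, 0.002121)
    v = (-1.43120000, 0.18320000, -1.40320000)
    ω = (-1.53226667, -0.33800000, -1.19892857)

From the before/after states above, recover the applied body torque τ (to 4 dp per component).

Δω = ω₁−ω₀ = (-0.03226667, 0.16200000, 0.00107143)
precession coupling = (0.0720, 0.0180, -0.0975)
τ = I·(Δω/dt) + ω₀×(Iω₀) = (-0.1700, 0.1800, -0.0900)

τ = (-0.1700, 0.1800, -0.0900)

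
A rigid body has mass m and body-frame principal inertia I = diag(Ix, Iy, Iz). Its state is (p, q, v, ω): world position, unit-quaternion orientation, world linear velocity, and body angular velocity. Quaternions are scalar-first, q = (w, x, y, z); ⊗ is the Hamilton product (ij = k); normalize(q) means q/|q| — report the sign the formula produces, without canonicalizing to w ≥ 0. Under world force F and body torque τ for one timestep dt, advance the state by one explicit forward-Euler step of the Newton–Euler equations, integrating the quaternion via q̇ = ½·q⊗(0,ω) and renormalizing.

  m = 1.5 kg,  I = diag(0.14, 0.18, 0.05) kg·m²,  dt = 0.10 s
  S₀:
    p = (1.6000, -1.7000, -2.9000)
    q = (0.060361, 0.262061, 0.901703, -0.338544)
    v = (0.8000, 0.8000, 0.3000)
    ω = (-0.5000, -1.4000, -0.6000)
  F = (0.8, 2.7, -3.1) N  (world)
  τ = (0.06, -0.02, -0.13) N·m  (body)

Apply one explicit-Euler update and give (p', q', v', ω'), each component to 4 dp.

a = F/m = (0.5333, 1.8000, -2.0667)
p' = p + v·dt = (1.6800, -1.6200, -2.8700)
v' = v + a·dt = (0.8533, 0.9800, 0.0933)
precession coupling ω×(Iω) = (-0.1092, 0.0270, 0.0280)
α = I⁻¹(τ − ω×Iω) = (1.2086, -0.2611, -3.1600)
new body rate ω' = (-0.3791, -1.4261, -0.9160)
2q̇ = q⊗(0,ω) = (1.1902883, -1.0451639, 0.2420032, 0.0477495)
updated quaternion q' = (0.1195, 0.2091, 0.9109, -0.3351)

p' = (1.6800, -1.6200, -2.8700)
q' = (0.1195, 0.2091, 0.9109, -0.3351)
v' = (0.8533, 0.9800, 0.0933)
ω' = (-0.3791, -1.4261, -0.9160)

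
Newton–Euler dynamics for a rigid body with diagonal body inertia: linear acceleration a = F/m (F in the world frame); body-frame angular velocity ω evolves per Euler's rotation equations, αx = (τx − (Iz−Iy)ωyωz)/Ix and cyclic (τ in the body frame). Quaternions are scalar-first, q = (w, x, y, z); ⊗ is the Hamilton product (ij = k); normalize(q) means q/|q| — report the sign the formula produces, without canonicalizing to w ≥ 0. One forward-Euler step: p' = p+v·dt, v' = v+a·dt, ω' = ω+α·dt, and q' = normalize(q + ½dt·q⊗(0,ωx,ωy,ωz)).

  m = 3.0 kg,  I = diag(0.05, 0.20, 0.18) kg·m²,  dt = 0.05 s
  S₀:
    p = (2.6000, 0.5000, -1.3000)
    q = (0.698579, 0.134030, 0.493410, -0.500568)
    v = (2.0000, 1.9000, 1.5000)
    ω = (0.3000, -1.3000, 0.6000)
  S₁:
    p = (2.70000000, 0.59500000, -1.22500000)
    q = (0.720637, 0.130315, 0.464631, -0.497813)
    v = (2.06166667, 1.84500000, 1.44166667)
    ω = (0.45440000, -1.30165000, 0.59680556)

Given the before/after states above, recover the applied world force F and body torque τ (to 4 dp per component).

rate change Δω = (0.15440000, -0.00165000, -0.00319444)
I·α + gyro = (0.1700, -0.0300, -0.0700)
Δv = v₁−v₀ = (0.06166667, -0.05500000, -0.05833333)
applied force F = (3.7000, -3.3000, -3.5000)

F = (3.7000, -3.3000, -3.5000)
τ = (0.1700, -0.0300, -0.0700)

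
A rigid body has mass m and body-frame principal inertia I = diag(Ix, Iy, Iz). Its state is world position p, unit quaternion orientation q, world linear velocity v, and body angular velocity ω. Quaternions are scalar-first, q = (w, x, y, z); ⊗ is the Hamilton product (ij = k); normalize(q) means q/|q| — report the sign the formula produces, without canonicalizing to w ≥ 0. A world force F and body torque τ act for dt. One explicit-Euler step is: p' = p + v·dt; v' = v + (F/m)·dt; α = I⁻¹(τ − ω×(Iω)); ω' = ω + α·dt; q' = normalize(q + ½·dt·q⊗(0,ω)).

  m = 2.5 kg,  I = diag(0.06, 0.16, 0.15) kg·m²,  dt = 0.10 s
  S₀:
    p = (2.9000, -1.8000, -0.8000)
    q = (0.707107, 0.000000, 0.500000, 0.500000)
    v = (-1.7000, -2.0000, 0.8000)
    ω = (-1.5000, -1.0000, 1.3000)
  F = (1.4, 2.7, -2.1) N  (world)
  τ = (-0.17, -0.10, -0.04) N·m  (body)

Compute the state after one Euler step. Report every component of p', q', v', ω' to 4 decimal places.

p' = (2.7300, -2.0000, -0.7200)
q' = (0.6953, 0.0044, 0.4245, 0.5799)
v' = (-1.6440, -1.8920, 0.7160)
ω' = (-1.8050, -1.1722, 1.1733)

a = F/m = (0.5600, 1.0800, -0.8400)
new position p' = (2.7300, -2.0000, -0.7200)
v' = v + a·dt = (-1.6440, -1.8920, 0.7160)
ω×(Iω) gyroscopic = (0.0130, 0.1755, 0.1500)
α = I⁻¹(τ − ω×Iω) = (-3.0500, -1.7219, -1.2667)
ω + α·dt = (-1.8050, -1.1722, 1.1733)
Hamilton product q⊗(0,ω) = (-0.1500000, 0.0893395, -1.4571070, 1.6692391)
updated quaternion q' = (0.6953, 0.0044, 0.4245, 0.5799)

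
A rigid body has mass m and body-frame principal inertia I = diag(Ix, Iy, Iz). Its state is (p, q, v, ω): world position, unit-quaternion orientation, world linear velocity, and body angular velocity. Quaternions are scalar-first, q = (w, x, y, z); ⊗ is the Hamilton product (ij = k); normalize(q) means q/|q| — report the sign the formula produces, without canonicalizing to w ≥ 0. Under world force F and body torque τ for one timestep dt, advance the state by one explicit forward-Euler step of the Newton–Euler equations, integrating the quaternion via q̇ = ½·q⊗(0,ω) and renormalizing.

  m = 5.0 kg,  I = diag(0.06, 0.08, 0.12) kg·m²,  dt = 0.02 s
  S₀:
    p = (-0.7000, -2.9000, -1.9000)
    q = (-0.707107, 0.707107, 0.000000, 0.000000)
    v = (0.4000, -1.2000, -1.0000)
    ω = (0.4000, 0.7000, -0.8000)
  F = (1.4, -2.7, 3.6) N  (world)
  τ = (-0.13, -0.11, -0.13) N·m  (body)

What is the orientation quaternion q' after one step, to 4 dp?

2q̇ = q⊗(0,ω) = (-0.2828428, -0.2828428, 0.0707107, 1.0606605)
updated quaternion q' = (-0.7099, 0.7042, 0.0007, 0.0106)

q' = (-0.7099, 0.7042, 0.0007, 0.0106)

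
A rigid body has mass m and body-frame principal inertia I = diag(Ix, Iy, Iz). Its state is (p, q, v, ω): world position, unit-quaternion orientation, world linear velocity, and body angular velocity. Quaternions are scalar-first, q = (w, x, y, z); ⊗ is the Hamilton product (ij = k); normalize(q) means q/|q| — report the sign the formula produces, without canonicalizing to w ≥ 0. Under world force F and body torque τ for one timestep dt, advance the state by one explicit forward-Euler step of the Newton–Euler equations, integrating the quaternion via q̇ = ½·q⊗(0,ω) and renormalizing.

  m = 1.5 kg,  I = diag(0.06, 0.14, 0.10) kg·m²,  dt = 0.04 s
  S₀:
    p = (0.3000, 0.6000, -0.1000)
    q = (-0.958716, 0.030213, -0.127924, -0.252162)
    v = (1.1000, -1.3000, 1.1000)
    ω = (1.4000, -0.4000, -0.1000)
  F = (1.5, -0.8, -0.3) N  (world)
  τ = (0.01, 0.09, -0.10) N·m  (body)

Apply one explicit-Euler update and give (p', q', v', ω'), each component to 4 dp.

p' = (0.3440, 0.5480, -0.0560)
q' = (-0.9607, 0.0016, -0.1272, -0.2468)
v' = (1.1400, -1.3213, 1.0920)
ω' = (1.4077, -0.3759, -0.1221)

ω×(Iω) gyroscopic = (-0.0016, 0.0056, -0.0448)
angular accel α = (0.1933, 0.6029, -0.5520)
new body rate ω' = (1.4077, -0.3759, -0.1221)
q⊗(0,ω) = (-0.1186840, -1.4302748, 0.0334809, 0.2628800)
updated quaternion q' = (-0.9607, 0.0016, -0.1272, -0.2468)
new position p' = (0.3440, 0.5480, -0.0560)
v + (F/m)dt = (1.1400, -1.3213, 1.0920)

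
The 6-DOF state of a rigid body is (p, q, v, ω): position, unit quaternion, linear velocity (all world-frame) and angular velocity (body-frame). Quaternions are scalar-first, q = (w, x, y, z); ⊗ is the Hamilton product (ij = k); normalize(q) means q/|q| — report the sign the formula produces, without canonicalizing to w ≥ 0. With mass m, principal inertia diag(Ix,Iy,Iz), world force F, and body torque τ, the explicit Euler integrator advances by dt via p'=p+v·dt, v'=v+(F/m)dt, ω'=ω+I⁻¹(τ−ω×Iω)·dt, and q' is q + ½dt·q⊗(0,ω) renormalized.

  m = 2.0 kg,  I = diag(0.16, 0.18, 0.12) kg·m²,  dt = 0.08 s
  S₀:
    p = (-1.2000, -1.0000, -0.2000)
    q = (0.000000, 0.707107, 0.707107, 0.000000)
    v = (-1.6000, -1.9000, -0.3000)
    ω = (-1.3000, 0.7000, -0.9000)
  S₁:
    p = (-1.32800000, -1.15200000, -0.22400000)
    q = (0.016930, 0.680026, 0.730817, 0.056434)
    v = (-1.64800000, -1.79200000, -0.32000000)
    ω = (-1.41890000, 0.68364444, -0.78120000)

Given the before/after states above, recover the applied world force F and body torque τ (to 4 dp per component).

velocity change Δv = (-0.04800000, 0.10800000, -0.02000000)
F = m·Δv/dt = (-1.2000, 2.7000, -0.5000)
rate change Δω = (-0.11890000, -0.01635556, 0.11880000)
ω₀×(Iω₀) = (0.0378, 0.0468, -0.0182)
τ = I·(Δω/dt) + ω₀×(Iω₀) = (-0.2000, 0.0100, 0.1600)

F = (-1.2000, 2.7000, -0.5000)
τ = (-0.2000, 0.0100, 0.1600)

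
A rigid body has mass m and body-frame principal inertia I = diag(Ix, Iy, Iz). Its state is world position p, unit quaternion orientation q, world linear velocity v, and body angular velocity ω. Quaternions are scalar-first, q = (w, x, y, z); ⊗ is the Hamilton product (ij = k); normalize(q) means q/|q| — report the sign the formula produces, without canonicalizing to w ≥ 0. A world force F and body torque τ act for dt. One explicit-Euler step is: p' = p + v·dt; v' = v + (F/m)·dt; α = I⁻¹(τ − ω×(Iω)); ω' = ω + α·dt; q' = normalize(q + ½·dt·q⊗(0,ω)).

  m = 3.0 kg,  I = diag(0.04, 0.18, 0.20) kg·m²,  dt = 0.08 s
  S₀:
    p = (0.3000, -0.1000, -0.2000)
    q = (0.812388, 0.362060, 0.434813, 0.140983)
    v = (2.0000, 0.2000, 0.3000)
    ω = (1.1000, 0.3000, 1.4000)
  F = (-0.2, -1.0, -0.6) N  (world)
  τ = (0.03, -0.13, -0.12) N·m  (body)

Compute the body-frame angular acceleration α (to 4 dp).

α = (0.5400, 0.6467, -0.8310)

gyro term ω×Iω = (0.0084, -0.2464, 0.0462)
α = I⁻¹(τ − ω×Iω) = (0.5400, 0.6467, -0.8310)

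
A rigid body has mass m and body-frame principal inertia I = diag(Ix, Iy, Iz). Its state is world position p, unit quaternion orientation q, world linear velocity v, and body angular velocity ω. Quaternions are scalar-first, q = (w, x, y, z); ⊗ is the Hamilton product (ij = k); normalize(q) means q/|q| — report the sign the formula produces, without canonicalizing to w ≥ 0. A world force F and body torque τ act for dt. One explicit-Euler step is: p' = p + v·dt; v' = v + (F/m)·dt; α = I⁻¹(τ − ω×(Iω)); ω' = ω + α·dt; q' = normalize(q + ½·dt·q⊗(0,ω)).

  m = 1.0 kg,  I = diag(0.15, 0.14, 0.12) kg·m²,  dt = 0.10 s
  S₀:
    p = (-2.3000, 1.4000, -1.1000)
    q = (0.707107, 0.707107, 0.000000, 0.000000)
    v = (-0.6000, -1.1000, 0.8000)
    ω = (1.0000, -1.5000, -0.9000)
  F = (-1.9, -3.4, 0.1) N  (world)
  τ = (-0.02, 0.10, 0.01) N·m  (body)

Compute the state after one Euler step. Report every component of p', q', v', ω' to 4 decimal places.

p + v·dt = (-2.3600, 1.2900, -1.0200)
v' = v + a·dt = (-0.7900, -1.4400, 0.8100)
angular accel α = (0.0467, 0.9071, -0.0417)
ω + α·dt = (1.0047, -1.4093, -0.9042)
Hamilton product q⊗(0,ω) = (-0.7071070, 0.7071070, -0.4242642, -1.6970568)
q' = normalize(q + ½dt·q⊗(0,ω)) = (0.6684, 0.7387, -0.0211, -0.0844)

p' = (-2.3600, 1.2900, -1.0200)
q' = (0.6684, 0.7387, -0.0211, -0.0844)
v' = (-0.7900, -1.4400, 0.8100)
ω' = (1.0047, -1.4093, -0.9042)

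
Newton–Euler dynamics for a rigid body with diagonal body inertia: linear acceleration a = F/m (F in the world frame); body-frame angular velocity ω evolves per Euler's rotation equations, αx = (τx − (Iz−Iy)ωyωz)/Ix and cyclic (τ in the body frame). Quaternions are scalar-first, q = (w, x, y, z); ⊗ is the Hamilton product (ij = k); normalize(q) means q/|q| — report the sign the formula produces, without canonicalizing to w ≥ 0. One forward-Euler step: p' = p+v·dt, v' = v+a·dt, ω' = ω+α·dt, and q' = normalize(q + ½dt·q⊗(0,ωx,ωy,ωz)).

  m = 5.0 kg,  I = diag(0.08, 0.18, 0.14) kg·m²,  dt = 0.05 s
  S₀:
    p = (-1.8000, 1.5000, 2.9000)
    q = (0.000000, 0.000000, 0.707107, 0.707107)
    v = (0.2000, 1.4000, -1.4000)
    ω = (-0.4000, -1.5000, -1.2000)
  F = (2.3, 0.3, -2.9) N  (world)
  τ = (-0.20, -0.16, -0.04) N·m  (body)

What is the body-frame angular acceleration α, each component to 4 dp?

α = (-1.6000, -0.7289, -0.7143)

ω×(Iω) gyroscopic = (-0.0720, -0.0288, 0.0600)
(τ − ω×Iω)/I = (-1.6000, -0.7289, -0.7143)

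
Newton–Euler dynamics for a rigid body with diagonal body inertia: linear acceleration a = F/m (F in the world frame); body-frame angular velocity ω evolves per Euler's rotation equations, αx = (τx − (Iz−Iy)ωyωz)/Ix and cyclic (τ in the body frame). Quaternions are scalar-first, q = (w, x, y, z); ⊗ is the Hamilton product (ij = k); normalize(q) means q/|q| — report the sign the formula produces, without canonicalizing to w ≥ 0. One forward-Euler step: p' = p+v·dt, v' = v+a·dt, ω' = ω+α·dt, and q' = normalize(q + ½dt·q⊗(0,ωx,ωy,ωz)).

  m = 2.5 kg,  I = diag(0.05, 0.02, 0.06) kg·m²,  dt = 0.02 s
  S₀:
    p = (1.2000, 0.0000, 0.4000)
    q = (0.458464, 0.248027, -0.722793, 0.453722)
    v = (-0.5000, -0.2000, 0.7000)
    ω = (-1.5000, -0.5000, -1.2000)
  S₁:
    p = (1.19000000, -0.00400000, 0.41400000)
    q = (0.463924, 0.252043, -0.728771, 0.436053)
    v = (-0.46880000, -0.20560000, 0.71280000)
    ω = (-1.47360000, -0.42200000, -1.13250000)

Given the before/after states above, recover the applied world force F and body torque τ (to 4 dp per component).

velocity change Δv = (0.03120000, -0.00560000, 0.01280000)
m·(v₁−v₀)/dt = (3.9000, -0.7000, 1.6000)
ω₁ − ω₀ = (0.02640000, 0.07800000, 0.06750000)
gyro term ω₀×Iω₀ = (0.0240, -0.0180, -0.0225)
applied torque τ = (0.0900, 0.0600, 0.1800)

F = (3.9000, -0.7000, 1.6000)
τ = (0.0900, 0.0600, 0.1800)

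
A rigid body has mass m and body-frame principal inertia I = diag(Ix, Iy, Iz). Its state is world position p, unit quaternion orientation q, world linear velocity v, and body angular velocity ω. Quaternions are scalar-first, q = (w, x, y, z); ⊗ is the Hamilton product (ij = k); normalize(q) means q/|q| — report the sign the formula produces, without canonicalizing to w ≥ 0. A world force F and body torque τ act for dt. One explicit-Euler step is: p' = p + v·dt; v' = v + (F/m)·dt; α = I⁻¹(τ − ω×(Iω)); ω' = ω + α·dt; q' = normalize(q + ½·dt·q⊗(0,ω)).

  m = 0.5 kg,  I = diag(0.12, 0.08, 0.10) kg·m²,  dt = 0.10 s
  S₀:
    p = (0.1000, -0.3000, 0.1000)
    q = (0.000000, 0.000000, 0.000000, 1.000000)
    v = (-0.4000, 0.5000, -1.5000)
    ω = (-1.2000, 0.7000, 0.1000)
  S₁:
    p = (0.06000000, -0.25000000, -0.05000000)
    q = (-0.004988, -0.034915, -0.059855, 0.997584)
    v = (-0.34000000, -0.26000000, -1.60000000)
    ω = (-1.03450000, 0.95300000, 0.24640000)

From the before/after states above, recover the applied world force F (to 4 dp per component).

F = (0.3000, -3.8000, -0.5000)

Δv = v₁−v₀ = (0.06000000, -0.76000000, -0.10000000)
m·(v₁−v₀)/dt = (0.3000, -3.8000, -0.5000)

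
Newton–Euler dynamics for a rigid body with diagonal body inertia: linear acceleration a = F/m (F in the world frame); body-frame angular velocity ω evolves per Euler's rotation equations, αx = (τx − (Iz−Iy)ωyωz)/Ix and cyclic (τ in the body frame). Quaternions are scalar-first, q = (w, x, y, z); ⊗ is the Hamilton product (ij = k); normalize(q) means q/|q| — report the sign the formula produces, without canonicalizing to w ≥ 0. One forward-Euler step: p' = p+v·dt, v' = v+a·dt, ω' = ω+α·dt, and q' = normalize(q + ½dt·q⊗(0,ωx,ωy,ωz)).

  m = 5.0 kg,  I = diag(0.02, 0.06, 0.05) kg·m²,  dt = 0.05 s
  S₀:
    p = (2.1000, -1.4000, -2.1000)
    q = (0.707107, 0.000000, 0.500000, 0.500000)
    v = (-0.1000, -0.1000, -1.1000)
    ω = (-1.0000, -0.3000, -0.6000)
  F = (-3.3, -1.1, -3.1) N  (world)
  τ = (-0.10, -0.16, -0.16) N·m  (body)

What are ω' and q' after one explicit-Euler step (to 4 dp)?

gyro term ω×Iω = (-0.0018, -0.0180, 0.0120)
angular accel α = (-4.9100, -2.3667, -3.4400)
ω + α·dt = (-1.2455, -0.4183, -0.7720)
2q̇ = q⊗(0,ω) = (0.4500000, -0.8571070, -0.7121321, 0.0757358)
q + ½dt·q⊗(0,ω), renormalized = (0.7180, -0.0214, 0.4820, 0.5017)

ω' = (-1.2455, -0.4183, -0.7720)
q' = (0.7180, -0.0214, 0.4820, 0.5017)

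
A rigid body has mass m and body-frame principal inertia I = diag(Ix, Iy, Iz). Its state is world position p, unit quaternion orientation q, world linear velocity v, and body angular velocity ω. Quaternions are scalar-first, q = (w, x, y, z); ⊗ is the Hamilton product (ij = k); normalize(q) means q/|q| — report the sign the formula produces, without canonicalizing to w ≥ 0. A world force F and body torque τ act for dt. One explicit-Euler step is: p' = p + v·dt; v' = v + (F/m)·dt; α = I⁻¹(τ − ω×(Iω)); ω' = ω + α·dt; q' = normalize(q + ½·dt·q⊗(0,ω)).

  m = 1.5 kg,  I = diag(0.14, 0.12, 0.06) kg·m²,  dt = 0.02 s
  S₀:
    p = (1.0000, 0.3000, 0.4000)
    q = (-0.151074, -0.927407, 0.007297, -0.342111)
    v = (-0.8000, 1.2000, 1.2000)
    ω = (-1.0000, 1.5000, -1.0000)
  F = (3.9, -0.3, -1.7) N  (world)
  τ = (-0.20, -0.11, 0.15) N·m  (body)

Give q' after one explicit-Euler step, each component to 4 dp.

q' = (-0.1638, -0.9206, -0.0008, -0.3544)

2q̇ = q⊗(0,ω) = (-1.2804635, 0.6569435, -0.8119070, -1.2327395)
updated quaternion q' = (-0.1638, -0.9206, -0.0008, -0.3544)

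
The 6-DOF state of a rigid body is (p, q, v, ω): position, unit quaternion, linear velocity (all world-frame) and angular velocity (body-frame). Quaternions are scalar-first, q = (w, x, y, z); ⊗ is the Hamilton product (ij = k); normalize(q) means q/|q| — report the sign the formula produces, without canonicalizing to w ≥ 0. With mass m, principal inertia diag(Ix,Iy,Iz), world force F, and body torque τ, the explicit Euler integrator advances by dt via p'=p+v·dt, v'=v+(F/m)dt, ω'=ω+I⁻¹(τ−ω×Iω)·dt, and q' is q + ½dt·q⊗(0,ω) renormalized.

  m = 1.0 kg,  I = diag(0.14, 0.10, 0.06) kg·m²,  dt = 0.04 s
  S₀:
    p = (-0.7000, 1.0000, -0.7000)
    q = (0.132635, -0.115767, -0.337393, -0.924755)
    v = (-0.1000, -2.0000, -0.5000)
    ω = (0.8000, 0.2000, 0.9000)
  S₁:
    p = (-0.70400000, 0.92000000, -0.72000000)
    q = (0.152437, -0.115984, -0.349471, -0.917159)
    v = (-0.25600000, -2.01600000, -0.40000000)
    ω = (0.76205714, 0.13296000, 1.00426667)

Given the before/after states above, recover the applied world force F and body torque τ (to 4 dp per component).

v₁ − v₀ = (-0.15600000, -0.01600000, 0.10000000)
m·(v₁−v₀)/dt = (-3.9000, -0.4000, 2.5000)
rate change Δω = (-0.03794286, -0.06704000, 0.10426667)
gyro term ω₀×Iω₀ = (-0.0072, 0.0576, -0.0064)
applied torque τ = (-0.1400, -0.1100, 0.1500)

F = (-3.9000, -0.4000, 2.5000)
τ = (-0.1400, -0.1100, 0.1500)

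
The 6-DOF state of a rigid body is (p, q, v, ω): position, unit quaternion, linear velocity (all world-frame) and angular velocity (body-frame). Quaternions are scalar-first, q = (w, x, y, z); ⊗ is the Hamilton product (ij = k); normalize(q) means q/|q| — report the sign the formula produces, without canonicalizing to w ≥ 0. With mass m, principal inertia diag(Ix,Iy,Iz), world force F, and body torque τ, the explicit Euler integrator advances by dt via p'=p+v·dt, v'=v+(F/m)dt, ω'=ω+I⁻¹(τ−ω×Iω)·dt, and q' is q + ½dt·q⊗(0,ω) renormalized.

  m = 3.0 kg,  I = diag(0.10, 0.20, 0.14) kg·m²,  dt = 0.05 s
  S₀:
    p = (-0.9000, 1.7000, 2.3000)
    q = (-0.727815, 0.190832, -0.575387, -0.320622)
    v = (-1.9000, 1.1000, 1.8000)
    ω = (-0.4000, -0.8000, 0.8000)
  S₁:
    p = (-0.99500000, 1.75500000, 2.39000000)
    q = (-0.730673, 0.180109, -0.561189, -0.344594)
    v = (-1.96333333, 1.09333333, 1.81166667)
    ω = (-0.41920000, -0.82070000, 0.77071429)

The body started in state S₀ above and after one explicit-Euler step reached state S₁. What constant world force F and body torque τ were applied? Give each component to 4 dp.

F = (-3.8000, -0.4000, 0.7000)
τ = (0.0000, -0.0700, -0.0500)

rate change Δω = (-0.01920000, -0.02070000, -0.02928571)
gyro term ω₀×Iω₀ = (0.0384, 0.0128, 0.0320)
τ = I·(Δω/dt) + ω₀×(Iω₀) = (0.0000, -0.0700, -0.0500)
v₁ − v₀ = (-0.06333333, -0.00666667, 0.01166667)
applied force F = (-3.8000, -0.4000, 0.7000)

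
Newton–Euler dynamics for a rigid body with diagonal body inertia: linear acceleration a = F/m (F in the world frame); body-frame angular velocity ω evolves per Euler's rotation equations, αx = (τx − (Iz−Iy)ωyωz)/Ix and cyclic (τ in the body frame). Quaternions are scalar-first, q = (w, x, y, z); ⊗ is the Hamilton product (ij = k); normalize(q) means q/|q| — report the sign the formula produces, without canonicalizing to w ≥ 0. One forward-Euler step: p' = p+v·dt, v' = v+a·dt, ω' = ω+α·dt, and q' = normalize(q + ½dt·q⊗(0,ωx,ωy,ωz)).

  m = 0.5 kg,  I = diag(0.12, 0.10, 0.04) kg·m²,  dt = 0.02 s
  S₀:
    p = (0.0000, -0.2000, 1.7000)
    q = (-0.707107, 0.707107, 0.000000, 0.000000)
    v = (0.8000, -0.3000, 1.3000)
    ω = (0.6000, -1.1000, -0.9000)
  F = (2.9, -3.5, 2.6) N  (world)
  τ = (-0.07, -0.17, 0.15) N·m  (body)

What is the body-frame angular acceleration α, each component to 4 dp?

α = (-0.0883, -1.2680, 3.4200)

ω×(Iω) gyroscopic = (-0.0594, -0.0432, 0.0132)
α = I⁻¹(τ − ω×Iω) = (-0.0883, -1.2680, 3.4200)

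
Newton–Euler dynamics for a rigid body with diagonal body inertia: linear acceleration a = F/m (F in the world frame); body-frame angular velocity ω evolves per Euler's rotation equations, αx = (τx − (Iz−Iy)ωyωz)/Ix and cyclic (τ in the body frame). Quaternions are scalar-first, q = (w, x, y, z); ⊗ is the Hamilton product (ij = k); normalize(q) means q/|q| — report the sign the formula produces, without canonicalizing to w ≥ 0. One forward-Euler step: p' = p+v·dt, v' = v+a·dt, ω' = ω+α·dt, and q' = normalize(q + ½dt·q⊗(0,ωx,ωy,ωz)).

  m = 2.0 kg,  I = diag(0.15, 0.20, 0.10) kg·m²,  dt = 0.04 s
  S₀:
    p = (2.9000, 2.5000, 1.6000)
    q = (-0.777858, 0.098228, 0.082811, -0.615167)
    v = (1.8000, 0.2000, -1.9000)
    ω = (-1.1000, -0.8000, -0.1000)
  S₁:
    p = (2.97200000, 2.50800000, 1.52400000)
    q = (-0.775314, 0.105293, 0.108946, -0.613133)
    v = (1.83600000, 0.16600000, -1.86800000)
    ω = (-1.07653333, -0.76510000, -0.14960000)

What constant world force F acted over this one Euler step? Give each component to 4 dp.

Δv = v₁−v₀ = (0.03600000, -0.03400000, 0.03200000)
applied force F = (1.8000, -1.7000, 1.6000)

F = (1.8000, -1.7000, 1.6000)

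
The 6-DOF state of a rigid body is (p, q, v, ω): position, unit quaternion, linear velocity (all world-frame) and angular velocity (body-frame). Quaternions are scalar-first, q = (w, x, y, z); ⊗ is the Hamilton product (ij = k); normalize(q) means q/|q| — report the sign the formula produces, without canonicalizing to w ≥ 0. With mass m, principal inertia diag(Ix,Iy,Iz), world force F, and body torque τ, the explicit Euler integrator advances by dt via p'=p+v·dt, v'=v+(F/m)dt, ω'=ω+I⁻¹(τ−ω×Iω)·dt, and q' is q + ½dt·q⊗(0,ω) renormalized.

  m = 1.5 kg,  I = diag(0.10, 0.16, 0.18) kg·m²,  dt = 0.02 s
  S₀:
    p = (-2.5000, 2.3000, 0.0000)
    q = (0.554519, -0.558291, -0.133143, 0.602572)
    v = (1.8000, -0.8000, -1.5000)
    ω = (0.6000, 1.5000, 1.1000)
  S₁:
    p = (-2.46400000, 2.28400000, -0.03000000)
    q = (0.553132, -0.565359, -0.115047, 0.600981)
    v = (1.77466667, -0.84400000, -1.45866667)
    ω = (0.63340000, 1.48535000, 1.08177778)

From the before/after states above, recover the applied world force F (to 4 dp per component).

velocity change Δv = (-0.02533333, -0.04400000, 0.04133333)
m·(v₁−v₀)/dt = (-1.9000, -3.3000, 3.1000)

F = (-1.9000, -3.3000, 3.1000)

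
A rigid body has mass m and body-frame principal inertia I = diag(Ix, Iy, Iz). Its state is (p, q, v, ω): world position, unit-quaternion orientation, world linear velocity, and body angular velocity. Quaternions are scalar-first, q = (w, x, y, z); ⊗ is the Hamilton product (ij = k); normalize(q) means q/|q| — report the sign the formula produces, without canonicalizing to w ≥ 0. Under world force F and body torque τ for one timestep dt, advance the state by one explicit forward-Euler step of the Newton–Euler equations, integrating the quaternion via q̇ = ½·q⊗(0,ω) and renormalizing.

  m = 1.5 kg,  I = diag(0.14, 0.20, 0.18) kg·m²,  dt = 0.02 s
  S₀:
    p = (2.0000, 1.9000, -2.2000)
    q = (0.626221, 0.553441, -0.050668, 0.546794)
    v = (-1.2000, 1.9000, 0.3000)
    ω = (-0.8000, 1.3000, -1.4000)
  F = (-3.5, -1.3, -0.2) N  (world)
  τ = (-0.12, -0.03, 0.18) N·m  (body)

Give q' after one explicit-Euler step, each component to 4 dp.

Hamilton product q⊗(0,ω) = (1.2741328, -1.1408738, 1.1514695, -0.1977705)
q + ½dt·q⊗(0,ω), renormalized = (0.6388, 0.5419, -0.0391, 0.5447)

q' = (0.6388, 0.5419, -0.0391, 0.5447)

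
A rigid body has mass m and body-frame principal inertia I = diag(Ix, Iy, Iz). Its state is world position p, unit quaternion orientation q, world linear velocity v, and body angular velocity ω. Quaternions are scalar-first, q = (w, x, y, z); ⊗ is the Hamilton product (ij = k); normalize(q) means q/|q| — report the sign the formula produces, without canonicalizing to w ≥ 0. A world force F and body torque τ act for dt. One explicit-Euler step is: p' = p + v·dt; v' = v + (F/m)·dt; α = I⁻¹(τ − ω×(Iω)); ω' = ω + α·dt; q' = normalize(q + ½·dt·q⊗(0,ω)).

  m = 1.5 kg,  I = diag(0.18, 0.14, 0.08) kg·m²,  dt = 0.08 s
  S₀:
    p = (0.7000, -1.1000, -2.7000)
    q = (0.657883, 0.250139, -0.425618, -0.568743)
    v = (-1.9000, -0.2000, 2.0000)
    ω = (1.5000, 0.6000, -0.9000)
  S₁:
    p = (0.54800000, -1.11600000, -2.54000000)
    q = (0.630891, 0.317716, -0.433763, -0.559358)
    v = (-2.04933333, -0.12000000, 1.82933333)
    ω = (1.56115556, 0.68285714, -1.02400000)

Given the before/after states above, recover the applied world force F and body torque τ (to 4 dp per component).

F = (-2.8000, 1.5000, -3.2000)
τ = (0.1700, 0.0100, -0.1600)

v₁ − v₀ = (-0.14933333, 0.08000000, -0.17066667)
F = m·Δv/dt = (-2.8000, 1.5000, -3.2000)
rate change Δω = (0.06115556, 0.08285714, -0.12400000)
I·α + gyro = (0.1700, 0.0100, -0.1600)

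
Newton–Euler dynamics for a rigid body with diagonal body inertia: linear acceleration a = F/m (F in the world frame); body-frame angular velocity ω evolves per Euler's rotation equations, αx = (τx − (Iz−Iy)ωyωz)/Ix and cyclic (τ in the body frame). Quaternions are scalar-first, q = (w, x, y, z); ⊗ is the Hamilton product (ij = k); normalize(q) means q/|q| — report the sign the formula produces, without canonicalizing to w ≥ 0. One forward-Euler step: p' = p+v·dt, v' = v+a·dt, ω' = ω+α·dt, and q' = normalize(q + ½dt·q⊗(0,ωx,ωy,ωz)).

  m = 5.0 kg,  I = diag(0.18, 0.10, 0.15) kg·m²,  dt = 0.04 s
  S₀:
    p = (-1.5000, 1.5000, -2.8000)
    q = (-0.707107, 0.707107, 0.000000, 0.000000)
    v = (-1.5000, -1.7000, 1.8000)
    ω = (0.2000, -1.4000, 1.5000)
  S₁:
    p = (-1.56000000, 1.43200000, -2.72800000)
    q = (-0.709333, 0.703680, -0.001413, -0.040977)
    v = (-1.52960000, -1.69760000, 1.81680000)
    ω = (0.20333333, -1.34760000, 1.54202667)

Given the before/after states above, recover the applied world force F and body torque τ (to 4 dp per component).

ω₁ − ω₀ = (0.00333333, 0.05240000, 0.04202667)
ω₀×(Iω₀) = (-0.1050, 0.0090, 0.0224)
τ = I·(Δω/dt) + ω₀×(Iω₀) = (-0.0900, 0.1400, 0.1800)
v₁ − v₀ = (-0.02960000, 0.00240000, 0.01680000)
m·(v₁−v₀)/dt = (-3.7000, 0.3000, 2.1000)

F = (-3.7000, 0.3000, 2.1000)
τ = (-0.0900, 0.1400, 0.1800)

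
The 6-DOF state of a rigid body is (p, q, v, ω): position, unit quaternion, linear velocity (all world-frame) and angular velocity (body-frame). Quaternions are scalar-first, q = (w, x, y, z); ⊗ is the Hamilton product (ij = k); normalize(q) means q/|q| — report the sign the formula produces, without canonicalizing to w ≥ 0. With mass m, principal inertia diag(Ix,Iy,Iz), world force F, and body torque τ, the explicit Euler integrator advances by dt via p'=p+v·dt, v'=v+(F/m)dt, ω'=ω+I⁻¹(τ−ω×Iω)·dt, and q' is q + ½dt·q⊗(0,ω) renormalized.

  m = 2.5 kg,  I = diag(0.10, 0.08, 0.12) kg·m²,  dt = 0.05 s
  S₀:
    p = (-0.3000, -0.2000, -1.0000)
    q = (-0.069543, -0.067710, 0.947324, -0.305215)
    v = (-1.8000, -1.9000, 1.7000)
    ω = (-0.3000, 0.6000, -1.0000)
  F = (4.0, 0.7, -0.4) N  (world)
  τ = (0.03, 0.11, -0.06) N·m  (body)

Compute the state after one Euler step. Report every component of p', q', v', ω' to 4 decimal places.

p' = (-0.3900, -0.2950, -0.9150)
q' = (-0.0918, -0.0863, 0.9464, -0.2973)
v' = (-1.7200, -1.8860, 1.6920)
ω' = (-0.2730, 0.6725, -1.0265)

a = (1.6000, 0.2800, -0.1600)
p' = p + v·dt = (-0.3900, -0.2950, -0.9150)
v + (F/m)dt = (-1.7200, -1.8860, 1.6920)
precession coupling ω×(Iω) = (-0.0240, -0.0060, 0.0036)
α = I⁻¹(τ − ω×Iω) = (0.5400, 1.4500, -0.5300)
ω + α·dt = (-0.2730, 0.6725, -1.0265)
2q̇ = q⊗(0,ω) = (-0.8939224, -0.7433321, -0.0178713, 0.3131142)
q + ½dt·q⊗(0,ω), renormalized = (-0.0918, -0.0863, 0.9464, -0.2973)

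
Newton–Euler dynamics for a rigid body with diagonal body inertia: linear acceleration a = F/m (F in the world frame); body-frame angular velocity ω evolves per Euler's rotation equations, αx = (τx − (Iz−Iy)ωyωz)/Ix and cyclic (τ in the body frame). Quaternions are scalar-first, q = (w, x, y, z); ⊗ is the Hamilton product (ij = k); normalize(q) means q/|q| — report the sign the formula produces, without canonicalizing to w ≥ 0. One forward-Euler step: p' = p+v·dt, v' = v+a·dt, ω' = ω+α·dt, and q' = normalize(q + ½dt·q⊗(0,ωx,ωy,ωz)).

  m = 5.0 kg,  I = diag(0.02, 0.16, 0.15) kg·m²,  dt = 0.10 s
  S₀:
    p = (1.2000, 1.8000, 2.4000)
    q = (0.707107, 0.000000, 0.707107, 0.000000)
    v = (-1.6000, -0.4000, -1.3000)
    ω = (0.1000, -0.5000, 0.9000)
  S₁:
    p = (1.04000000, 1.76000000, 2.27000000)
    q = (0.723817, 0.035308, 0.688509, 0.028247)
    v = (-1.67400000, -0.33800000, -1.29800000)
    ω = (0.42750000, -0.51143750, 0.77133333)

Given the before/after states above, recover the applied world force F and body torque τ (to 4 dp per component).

F = (-3.7000, 3.1000, 0.1000)
τ = (0.0700, -0.0300, -0.2000)

velocity change Δv = (-0.07400000, 0.06200000, 0.00200000)
applied force F = (-3.7000, 3.1000, 0.1000)
Δω = ω₁−ω₀ = (0.32750000, -0.01143750, -0.12866667)
precession coupling = (0.0045, -0.0117, -0.0070)
applied torque τ = (0.0700, -0.0300, -0.2000)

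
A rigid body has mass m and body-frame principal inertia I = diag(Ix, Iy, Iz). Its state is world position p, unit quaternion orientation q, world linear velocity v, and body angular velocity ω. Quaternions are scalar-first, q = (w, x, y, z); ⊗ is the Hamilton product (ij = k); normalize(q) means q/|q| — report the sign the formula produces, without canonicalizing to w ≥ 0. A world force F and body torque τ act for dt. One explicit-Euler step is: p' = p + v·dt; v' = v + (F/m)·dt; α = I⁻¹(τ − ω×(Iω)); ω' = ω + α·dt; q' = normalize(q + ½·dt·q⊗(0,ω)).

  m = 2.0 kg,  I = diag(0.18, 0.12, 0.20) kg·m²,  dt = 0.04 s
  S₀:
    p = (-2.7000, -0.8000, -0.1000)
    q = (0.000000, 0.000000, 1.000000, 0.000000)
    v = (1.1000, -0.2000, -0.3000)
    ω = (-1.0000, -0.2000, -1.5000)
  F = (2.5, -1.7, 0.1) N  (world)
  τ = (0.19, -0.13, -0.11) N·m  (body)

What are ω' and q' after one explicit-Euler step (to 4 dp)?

ω' = (-0.9631, -0.2333, -1.5196)
q' = (0.0040, -0.0300, 0.9993, 0.0200)

precession coupling ω×(Iω) = (0.0240, -0.0300, -0.0120)
α = I⁻¹(τ − ω×Iω) = (0.9222, -0.8333, -0.4900)
new body rate ω' = (-0.9631, -0.2333, -1.5196)
2q̇ = q⊗(0,ω) = (0.2000000, -1.5000000, 0.0000000, 1.0000000)
updated quaternion q' = (0.0040, -0.0300, 0.9993, 0.0200)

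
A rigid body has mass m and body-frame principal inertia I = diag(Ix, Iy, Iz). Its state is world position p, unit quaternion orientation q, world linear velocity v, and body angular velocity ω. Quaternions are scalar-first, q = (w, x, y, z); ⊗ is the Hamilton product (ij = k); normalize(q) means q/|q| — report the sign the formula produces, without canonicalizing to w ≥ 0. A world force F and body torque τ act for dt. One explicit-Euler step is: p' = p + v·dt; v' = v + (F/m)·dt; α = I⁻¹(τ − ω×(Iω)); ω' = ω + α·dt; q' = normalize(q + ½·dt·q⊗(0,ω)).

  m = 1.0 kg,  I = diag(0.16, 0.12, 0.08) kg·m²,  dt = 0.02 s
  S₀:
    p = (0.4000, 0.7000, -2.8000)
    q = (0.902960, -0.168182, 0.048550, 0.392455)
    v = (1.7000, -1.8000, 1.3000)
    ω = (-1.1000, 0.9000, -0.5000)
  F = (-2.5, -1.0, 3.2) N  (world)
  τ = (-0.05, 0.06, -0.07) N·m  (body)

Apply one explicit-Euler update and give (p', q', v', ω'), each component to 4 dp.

p + v·dt = (0.4340, 0.6640, -2.7740)
new velocity v' = (1.6500, -1.8200, 1.3640)
ω×(Iω) gyroscopic = (0.0180, 0.0440, 0.0396)
α = I⁻¹(τ − ω×Iω) = (-0.4250, 0.1333, -1.3700)
new body rate ω' = (-1.1085, 0.9027, -0.5274)
q⊗(0,ω) = (-0.0324677, -1.3707405, 0.2968725, -0.5494388)
q' = normalize(q + ½dt·q⊗(0,ω)) = (0.9025, -0.1819, 0.0515, 0.3869)

p' = (0.4340, 0.6640, -2.7740)
q' = (0.9025, -0.1819, 0.0515, 0.3869)
v' = (1.6500, -1.8200, 1.3640)
ω' = (-1.1085, 0.9027, -0.5274)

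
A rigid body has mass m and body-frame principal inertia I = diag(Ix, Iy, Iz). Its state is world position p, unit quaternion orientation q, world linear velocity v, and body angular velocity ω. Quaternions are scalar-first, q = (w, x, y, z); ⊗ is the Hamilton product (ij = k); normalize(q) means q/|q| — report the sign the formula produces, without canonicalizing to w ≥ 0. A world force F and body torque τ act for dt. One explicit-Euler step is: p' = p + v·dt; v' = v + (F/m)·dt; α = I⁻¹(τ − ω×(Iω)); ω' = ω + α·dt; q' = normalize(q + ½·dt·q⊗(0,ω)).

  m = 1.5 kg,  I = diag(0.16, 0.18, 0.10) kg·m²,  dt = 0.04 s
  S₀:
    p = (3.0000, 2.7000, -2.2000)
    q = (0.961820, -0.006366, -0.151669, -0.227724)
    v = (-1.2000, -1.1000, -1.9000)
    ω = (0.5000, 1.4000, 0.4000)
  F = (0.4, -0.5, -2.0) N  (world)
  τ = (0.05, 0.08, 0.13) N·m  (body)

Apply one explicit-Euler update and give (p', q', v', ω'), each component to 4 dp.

ω×(Iω) gyroscopic = (-0.0448, 0.0120, 0.0140)
(τ − ω×Iω)/I = (0.5925, 0.3778, 1.1600)
new body rate ω' = (0.5237, 1.4151, 0.4464)
Hamilton product q⊗(0,ω) = (0.3066092, 0.7390560, 1.2352324, 0.4516501)
q' = normalize(q + ½dt·q⊗(0,ω)) = (0.9675, 0.0084, -0.1269, -0.2186)
a = F/m = (0.2667, -0.3333, -1.3333)
new position p' = (2.9520, 2.6560, -2.2760)
new velocity v' = (-1.1893, -1.1133, -1.9533)

p' = (2.9520, 2.6560, -2.2760)
q' = (0.9675, 0.0084, -0.1269, -0.2186)
v' = (-1.1893, -1.1133, -1.9533)
ω' = (0.5237, 1.4151, 0.4464)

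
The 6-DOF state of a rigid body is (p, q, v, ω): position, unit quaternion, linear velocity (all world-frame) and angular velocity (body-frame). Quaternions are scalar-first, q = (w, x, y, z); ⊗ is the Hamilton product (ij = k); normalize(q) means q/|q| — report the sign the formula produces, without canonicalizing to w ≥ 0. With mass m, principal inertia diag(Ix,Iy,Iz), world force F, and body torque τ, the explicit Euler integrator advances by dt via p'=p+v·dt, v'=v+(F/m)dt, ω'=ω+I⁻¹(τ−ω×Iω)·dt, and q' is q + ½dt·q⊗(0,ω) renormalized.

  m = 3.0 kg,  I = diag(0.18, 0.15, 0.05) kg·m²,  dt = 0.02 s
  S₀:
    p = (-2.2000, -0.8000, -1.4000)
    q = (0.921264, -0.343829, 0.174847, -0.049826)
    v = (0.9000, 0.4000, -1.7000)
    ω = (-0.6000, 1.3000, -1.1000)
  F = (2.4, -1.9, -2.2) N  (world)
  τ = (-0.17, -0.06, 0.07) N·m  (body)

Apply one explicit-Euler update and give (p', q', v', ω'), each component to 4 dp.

p' = (-2.1820, -0.7920, -1.4340)
q' = (0.9162, -0.3506, 0.1833, -0.0634)
v' = (0.9160, 0.3873, -1.7147)
ω' = (-0.6348, 1.2806, -1.0814)

angular accel α = (-1.7389, -0.9720, 0.9320)
ω' = ω + α·dt = (-0.6348, 1.2806, -1.0814)
q⊗(0,ω) = (-0.4884071, -0.6803163, 0.8493269, -1.3554599)
q' = normalize(q + ½dt·q⊗(0,ω)) = (0.9162, -0.3506, 0.1833, -0.0634)
new position p' = (-2.1820, -0.7920, -1.4340)
v' = v + a·dt = (0.9160, 0.3873, -1.7147)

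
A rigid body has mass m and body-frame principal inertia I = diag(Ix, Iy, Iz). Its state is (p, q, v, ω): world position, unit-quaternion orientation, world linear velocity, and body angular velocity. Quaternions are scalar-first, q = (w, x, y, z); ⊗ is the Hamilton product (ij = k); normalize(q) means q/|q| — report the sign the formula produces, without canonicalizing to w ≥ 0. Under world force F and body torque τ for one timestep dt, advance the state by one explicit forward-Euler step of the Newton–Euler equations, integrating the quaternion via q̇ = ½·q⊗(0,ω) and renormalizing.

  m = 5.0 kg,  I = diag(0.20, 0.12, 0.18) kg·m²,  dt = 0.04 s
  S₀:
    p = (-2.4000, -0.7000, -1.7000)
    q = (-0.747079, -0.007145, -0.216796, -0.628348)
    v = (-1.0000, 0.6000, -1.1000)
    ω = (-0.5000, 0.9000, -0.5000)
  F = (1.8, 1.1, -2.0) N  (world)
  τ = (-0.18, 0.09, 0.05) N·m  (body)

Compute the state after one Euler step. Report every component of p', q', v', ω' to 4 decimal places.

p' = p + v·dt = (-2.4400, -0.6760, -1.7440)
v' = v + a·dt = (-0.9856, 0.6088, -1.1160)
ω×(Iω) gyroscopic = (-0.0270, 0.0050, 0.0360)
(τ − ω×Iω)/I = (-0.7650, 0.7083, 0.0778)
ω + α·dt = (-0.5306, 0.9283, -0.4969)
Hamilton product q⊗(0,ω) = (-0.1226301, 1.0474507, -0.3617696, 0.2587110)
q' = normalize(q + ½dt·q⊗(0,ω)) = (-0.7493, 0.0138, -0.2240, -0.6230)

p' = (-2.4400, -0.6760, -1.7440)
q' = (-0.7493, 0.0138, -0.2240, -0.6230)
v' = (-0.9856, 0.6088, -1.1160)
ω' = (-0.5306, 0.9283, -0.4969)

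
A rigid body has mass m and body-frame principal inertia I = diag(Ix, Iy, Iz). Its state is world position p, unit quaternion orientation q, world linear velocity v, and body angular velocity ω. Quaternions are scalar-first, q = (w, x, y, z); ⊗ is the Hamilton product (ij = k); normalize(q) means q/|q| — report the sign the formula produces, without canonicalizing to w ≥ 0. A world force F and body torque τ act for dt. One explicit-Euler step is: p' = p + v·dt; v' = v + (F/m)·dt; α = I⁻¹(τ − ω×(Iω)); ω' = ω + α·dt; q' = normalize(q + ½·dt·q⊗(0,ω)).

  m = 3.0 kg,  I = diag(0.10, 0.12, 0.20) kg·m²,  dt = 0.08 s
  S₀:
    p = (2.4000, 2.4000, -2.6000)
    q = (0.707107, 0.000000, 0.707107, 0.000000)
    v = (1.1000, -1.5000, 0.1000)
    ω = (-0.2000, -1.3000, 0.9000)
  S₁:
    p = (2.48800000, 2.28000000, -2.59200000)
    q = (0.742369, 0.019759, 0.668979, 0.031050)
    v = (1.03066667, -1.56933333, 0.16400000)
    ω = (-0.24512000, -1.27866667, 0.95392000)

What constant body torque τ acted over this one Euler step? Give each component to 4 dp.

τ = (-0.1500, 0.0500, 0.1400)

rate change Δω = (-0.04512000, 0.02133333, 0.05392000)
I·α + gyro = (-0.1500, 0.0500, 0.1400)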